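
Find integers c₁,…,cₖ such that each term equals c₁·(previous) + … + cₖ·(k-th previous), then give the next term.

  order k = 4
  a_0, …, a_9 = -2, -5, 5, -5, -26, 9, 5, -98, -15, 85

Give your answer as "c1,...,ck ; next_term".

  a_4 = 1·-5 + -1·5 + 4·-5 + -2·-2 = -26
  a_5 = 1·-26 + -1·-5 + 4·5 + -2·-5 = 9
  a_6 = 1·9 + -1·-26 + 4·-5 + -2·5 = 5
  a_7 = 1·5 + -1·9 + 4·-26 + -2·-5 = -98
  a_8 = 1·-98 + -1·5 + 4·9 + -2·-26 = -15
  a_9 = 1·-15 + -1·-98 + 4·5 + -2·9 = 85
  a_10 = 1·85 + -1·-15 + 4·-98 + -2·5 = -302

1,-1,4,-2 ; -302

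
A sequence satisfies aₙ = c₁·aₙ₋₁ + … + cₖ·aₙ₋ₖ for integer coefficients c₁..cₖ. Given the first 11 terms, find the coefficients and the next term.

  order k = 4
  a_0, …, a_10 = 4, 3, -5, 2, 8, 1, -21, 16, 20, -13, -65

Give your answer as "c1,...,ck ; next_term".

-1,-1,-1,2 ; 90

  a_4 = -1·2 + -1·-5 + -1·3 + 2·4 = 8
  a_5 = -1·8 + -1·2 + -1·-5 + 2·3 = 1
  a_6 = -1·1 + -1·8 + -1·2 + 2·-5 = -21
  a_7 = -1·-21 + -1·1 + -1·8 + 2·2 = 16
  a_8 = -1·16 + -1·-21 + -1·1 + 2·8 = 20
  a_9 = -1·20 + -1·16 + -1·-21 + 2·1 = -13
  a_10 = -1·-13 + -1·20 + -1·16 + 2·-21 = -65
  a_11 = -1·-65 + -1·-13 + -1·20 + 2·16 = 90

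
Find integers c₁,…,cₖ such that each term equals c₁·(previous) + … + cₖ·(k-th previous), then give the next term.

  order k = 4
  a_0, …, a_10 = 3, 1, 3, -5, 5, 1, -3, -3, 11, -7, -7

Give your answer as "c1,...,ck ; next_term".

  a_4 = -1·-5 + -1·3 + 0·1 + 1·3 = 5
  a_5 = -1·5 + -1·-5 + 0·3 + 1·1 = 1
  a_6 = -1·1 + -1·5 + 0·-5 + 1·3 = -3
  a_7 = -1·-3 + -1·1 + 0·5 + 1·-5 = -3
  a_8 = -1·-3 + -1·-3 + 0·1 + 1·5 = 11
  a_9 = -1·11 + -1·-3 + 0·-3 + 1·1 = -7
  a_10 = -1·-7 + -1·11 + 0·-3 + 1·-3 = -7
  a_11 = -1·-7 + -1·-7 + 0·11 + 1·-3 = 11

-1,-1,0,1 ; 11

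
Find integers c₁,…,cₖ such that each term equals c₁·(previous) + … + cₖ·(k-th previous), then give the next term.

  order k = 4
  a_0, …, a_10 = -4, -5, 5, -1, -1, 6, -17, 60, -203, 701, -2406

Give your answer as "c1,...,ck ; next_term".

-3,2,2,1 ; 8274

  a_4 = -3·-1 + 2·5 + 2·-5 + 1·-4 = -1
  a_5 = -3·-1 + 2·-1 + 2·5 + 1·-5 = 6
  a_6 = -3·6 + 2·-1 + 2·-1 + 1·5 = -17
  a_7 = -3·-17 + 2·6 + 2·-1 + 1·-1 = 60
  a_8 = -3·60 + 2·-17 + 2·6 + 1·-1 = -203
  a_9 = -3·-203 + 2·60 + 2·-17 + 1·6 = 701
  a_10 = -3·701 + 2·-203 + 2·60 + 1·-17 = -2406
  a_11 = -3·-2406 + 2·701 + 2·-203 + 1·60 = 8274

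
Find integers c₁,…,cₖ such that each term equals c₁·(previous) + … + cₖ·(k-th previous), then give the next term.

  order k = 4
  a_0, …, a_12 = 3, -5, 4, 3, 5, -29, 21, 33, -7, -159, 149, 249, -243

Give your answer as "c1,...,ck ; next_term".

  a_4 = -1·3 + -2·4 + -2·-5 + 2·3 = 5
  a_5 = -1·5 + -2·3 + -2·4 + 2·-5 = -29
  a_6 = -1·-29 + -2·5 + -2·3 + 2·4 = 21
  a_7 = -1·21 + -2·-29 + -2·5 + 2·3 = 33
  a_8 = -1·33 + -2·21 + -2·-29 + 2·5 = -7
  a_9 = -1·-7 + -2·33 + -2·21 + 2·-29 = -159
  a_10 = -1·-159 + -2·-7 + -2·33 + 2·21 = 149
  a_11 = -1·149 + -2·-159 + -2·-7 + 2·33 = 249
  a_12 = -1·249 + -2·149 + -2·-159 + 2·-7 = -243
  a_13 = -1·-243 + -2·249 + -2·149 + 2·-159 = -871

-1,-2,-2,2 ; -871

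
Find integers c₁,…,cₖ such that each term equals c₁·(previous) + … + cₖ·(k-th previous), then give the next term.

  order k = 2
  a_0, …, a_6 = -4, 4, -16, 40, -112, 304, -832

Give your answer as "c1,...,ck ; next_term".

  a_2 = -2·4 + 2·-4 = -16
  a_3 = -2·-16 + 2·4 = 40
  a_4 = -2·40 + 2·-16 = -112
  a_5 = -2·-112 + 2·40 = 304
  a_6 = -2·304 + 2·-112 = -832
  a_7 = -2·-832 + 2·304 = 2272

-2,2 ; 2272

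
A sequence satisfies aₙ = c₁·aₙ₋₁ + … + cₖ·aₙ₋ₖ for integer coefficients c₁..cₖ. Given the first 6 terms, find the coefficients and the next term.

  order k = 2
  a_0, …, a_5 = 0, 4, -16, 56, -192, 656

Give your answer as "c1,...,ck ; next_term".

  a_2 = -4·4 + -2·0 = -16
  a_3 = -4·-16 + -2·4 = 56
  a_4 = -4·56 + -2·-16 = -192
  a_5 = -4·-192 + -2·56 = 656
  a_6 = -4·656 + -2·-192 = -2240

-4,-2 ; -2240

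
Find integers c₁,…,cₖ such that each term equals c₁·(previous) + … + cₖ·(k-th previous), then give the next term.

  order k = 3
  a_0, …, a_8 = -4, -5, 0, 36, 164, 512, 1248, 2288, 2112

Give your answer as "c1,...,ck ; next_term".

4,-4,-4 ; -5696

  a_3 = 4·0 + -4·-5 + -4·-4 = 36
  a_4 = 4·36 + -4·0 + -4·-5 = 164
  a_5 = 4·164 + -4·36 + -4·0 = 512
  a_6 = 4·512 + -4·164 + -4·36 = 1248
  a_7 = 4·1248 + -4·512 + -4·164 = 2288
  a_8 = 4·2288 + -4·1248 + -4·512 = 2112
  a_9 = 4·2112 + -4·2288 + -4·1248 = -5696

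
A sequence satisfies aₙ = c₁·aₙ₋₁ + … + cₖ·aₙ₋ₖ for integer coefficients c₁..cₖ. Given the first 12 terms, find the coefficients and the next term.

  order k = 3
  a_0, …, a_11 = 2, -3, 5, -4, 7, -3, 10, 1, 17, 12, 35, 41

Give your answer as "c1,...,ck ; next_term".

  a_3 = 0·5 + 2·-3 + 1·2 = -4
  a_4 = 0·-4 + 2·5 + 1·-3 = 7
  a_5 = 0·7 + 2·-4 + 1·5 = -3
  a_6 = 0·-3 + 2·7 + 1·-4 = 10
  a_7 = 0·10 + 2·-3 + 1·7 = 1
  a_8 = 0·1 + 2·10 + 1·-3 = 17
  a_9 = 0·17 + 2·1 + 1·10 = 12
  a_10 = 0·12 + 2·17 + 1·1 = 35
  a_11 = 0·35 + 2·12 + 1·17 = 41
  a_12 = 0·41 + 2·35 + 1·12 = 82

0,2,1 ; 82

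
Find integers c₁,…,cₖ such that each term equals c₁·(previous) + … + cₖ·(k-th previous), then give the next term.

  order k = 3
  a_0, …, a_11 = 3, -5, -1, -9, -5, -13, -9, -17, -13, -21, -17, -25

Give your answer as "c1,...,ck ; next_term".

1,1,-1 ; -21

  a_3 = 1·-1 + 1·-5 + -1·3 = -9
  a_4 = 1·-9 + 1·-1 + -1·-5 = -5
  a_5 = 1·-5 + 1·-9 + -1·-1 = -13
  a_6 = 1·-13 + 1·-5 + -1·-9 = -9
  a_7 = 1·-9 + 1·-13 + -1·-5 = -17
  a_8 = 1·-17 + 1·-9 + -1·-13 = -13
  a_9 = 1·-13 + 1·-17 + -1·-9 = -21
  a_10 = 1·-21 + 1·-13 + -1·-17 = -17
  a_11 = 1·-17 + 1·-21 + -1·-13 = -25
  a_12 = 1·-25 + 1·-17 + -1·-21 = -21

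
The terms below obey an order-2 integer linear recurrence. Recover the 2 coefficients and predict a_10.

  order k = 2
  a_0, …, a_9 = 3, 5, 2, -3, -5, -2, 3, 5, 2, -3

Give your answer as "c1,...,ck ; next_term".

1,-1 ; -5

  a_2 = 1·5 + -1·3 = 2
  a_3 = 1·2 + -1·5 = -3
  a_4 = 1·-3 + -1·2 = -5
  a_5 = 1·-5 + -1·-3 = -2
  a_6 = 1·-2 + -1·-5 = 3
  a_7 = 1·3 + -1·-2 = 5
  a_8 = 1·5 + -1·3 = 2
  a_9 = 1·2 + -1·5 = -3
  a_10 = 1·-3 + -1·2 = -5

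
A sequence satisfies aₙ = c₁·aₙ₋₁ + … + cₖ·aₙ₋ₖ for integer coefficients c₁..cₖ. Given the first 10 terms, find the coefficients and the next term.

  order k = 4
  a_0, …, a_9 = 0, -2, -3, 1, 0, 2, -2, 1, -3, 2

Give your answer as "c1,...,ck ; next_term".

1,1,-1,1 ; -4

  a_4 = 1·1 + 1·-3 + -1·-2 + 1·0 = 0
  a_5 = 1·0 + 1·1 + -1·-3 + 1·-2 = 2
  a_6 = 1·2 + 1·0 + -1·1 + 1·-3 = -2
  a_7 = 1·-2 + 1·2 + -1·0 + 1·1 = 1
  a_8 = 1·1 + 1·-2 + -1·2 + 1·0 = -3
  a_9 = 1·-3 + 1·1 + -1·-2 + 1·2 = 2
  a_10 = 1·2 + 1·-3 + -1·1 + 1·-2 = -4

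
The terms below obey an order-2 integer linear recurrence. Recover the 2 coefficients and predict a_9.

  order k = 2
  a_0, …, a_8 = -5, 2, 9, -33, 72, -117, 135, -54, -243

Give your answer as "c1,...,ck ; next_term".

-3,-3 ; 891

  a_2 = -3·2 + -3·-5 = 9
  a_3 = -3·9 + -3·2 = -33
  a_4 = -3·-33 + -3·9 = 72
  a_5 = -3·72 + -3·-33 = -117
  a_6 = -3·-117 + -3·72 = 135
  a_7 = -3·135 + -3·-117 = -54
  a_8 = -3·-54 + -3·135 = -243
  a_9 = -3·-243 + -3·-54 = 891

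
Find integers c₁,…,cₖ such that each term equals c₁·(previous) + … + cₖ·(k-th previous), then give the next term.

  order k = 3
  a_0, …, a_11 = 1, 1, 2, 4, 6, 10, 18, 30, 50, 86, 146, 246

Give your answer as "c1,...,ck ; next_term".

1,0,2 ; 418

  a_3 = 1·2 + 0·1 + 2·1 = 4
  a_4 = 1·4 + 0·2 + 2·1 = 6
  a_5 = 1·6 + 0·4 + 2·2 = 10
  a_6 = 1·10 + 0·6 + 2·4 = 18
  a_7 = 1·18 + 0·10 + 2·6 = 30
  a_8 = 1·30 + 0·18 + 2·10 = 50
  a_9 = 1·50 + 0·30 + 2·18 = 86
  a_10 = 1·86 + 0·50 + 2·30 = 146
  a_11 = 1·146 + 0·86 + 2·50 = 246
  a_12 = 1·246 + 0·146 + 2·86 = 418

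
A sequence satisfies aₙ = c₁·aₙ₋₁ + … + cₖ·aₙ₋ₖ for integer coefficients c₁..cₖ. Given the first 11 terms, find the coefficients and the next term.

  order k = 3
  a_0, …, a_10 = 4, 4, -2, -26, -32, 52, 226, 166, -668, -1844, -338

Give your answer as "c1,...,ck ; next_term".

  a_3 = 1·-2 + -3·4 + -3·4 = -26
  a_4 = 1·-26 + -3·-2 + -3·4 = -32
  a_5 = 1·-32 + -3·-26 + -3·-2 = 52
  a_6 = 1·52 + -3·-32 + -3·-26 = 226
  a_7 = 1·226 + -3·52 + -3·-32 = 166
  a_8 = 1·166 + -3·226 + -3·52 = -668
  a_9 = 1·-668 + -3·166 + -3·226 = -1844
  a_10 = 1·-1844 + -3·-668 + -3·166 = -338
  a_11 = 1·-338 + -3·-1844 + -3·-668 = 7198

1,-3,-3 ; 7198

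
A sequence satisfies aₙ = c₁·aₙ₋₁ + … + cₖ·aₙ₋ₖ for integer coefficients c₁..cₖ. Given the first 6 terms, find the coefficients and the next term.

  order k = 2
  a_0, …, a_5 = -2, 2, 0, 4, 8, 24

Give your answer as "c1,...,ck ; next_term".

2,2 ; 64

  a_2 = 2·2 + 2·-2 = 0
  a_3 = 2·0 + 2·2 = 4
  a_4 = 2·4 + 2·0 = 8
  a_5 = 2·8 + 2·4 = 24
  a_6 = 2·24 + 2·8 = 64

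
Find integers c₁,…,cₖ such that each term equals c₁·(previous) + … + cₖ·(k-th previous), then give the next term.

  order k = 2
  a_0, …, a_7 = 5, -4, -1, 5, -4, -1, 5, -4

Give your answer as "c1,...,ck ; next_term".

  a_2 = -1·-4 + -1·5 = -1
  a_3 = -1·-1 + -1·-4 = 5
  a_4 = -1·5 + -1·-1 = -4
  a_5 = -1·-4 + -1·5 = -1
  a_6 = -1·-1 + -1·-4 = 5
  a_7 = -1·5 + -1·-1 = -4
  a_8 = -1·-4 + -1·5 = -1

-1,-1 ; -1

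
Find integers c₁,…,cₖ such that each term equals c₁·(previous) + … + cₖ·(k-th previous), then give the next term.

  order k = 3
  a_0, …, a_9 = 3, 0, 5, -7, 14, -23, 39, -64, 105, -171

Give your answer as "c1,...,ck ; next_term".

-2,0,1 ; 278

  a_3 = -2·5 + 0·0 + 1·3 = -7
  a_4 = -2·-7 + 0·5 + 1·0 = 14
  a_5 = -2·14 + 0·-7 + 1·5 = -23
  a_6 = -2·-23 + 0·14 + 1·-7 = 39
  a_7 = -2·39 + 0·-23 + 1·14 = -64
  a_8 = -2·-64 + 0·39 + 1·-23 = 105
  a_9 = -2·105 + 0·-64 + 1·39 = -171
  a_10 = -2·-171 + 0·105 + 1·-64 = 278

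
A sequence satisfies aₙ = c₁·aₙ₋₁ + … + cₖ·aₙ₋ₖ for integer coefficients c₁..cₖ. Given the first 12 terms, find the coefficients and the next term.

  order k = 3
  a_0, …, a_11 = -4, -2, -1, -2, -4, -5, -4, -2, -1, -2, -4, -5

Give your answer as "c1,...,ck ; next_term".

  a_3 = 2·-1 + -2·-2 + 1·-4 = -2
  a_4 = 2·-2 + -2·-1 + 1·-2 = -4
  a_5 = 2·-4 + -2·-2 + 1·-1 = -5
  a_6 = 2·-5 + -2·-4 + 1·-2 = -4
  a_7 = 2·-4 + -2·-5 + 1·-4 = -2
  a_8 = 2·-2 + -2·-4 + 1·-5 = -1
  a_9 = 2·-1 + -2·-2 + 1·-4 = -2
  a_10 = 2·-2 + -2·-1 + 1·-2 = -4
  a_11 = 2·-4 + -2·-2 + 1·-1 = -5
  a_12 = 2·-5 + -2·-4 + 1·-2 = -4

2,-2,1 ; -4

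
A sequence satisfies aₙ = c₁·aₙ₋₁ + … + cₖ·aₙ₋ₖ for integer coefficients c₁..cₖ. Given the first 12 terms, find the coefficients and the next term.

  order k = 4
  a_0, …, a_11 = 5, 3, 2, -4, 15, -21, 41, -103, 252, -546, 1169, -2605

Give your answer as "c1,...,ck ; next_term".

  a_4 = -2·-4 + -1·2 + -2·3 + 3·5 = 15
  a_5 = -2·15 + -1·-4 + -2·2 + 3·3 = -21
  a_6 = -2·-21 + -1·15 + -2·-4 + 3·2 = 41
  a_7 = -2·41 + -1·-21 + -2·15 + 3·-4 = -103
  a_8 = -2·-103 + -1·41 + -2·-21 + 3·15 = 252
  a_9 = -2·252 + -1·-103 + -2·41 + 3·-21 = -546
  a_10 = -2·-546 + -1·252 + -2·-103 + 3·41 = 1169
  a_11 = -2·1169 + -1·-546 + -2·252 + 3·-103 = -2605
  a_12 = -2·-2605 + -1·1169 + -2·-546 + 3·252 = 5889

-2,-1,-2,3 ; 5889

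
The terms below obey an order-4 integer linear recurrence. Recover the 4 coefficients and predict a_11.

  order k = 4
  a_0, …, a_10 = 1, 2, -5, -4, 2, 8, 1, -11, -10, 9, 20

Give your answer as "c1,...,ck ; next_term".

  a_4 = 1·-4 + -1·-5 + 0·2 + 1·1 = 2
  a_5 = 1·2 + -1·-4 + 0·-5 + 1·2 = 8
  a_6 = 1·8 + -1·2 + 0·-4 + 1·-5 = 1
  a_7 = 1·1 + -1·8 + 0·2 + 1·-4 = -11
  a_8 = 1·-11 + -1·1 + 0·8 + 1·2 = -10
  a_9 = 1·-10 + -1·-11 + 0·1 + 1·8 = 9
  a_10 = 1·9 + -1·-10 + 0·-11 + 1·1 = 20
  a_11 = 1·20 + -1·9 + 0·-10 + 1·-11 = 0

1,-1,0,1 ; 0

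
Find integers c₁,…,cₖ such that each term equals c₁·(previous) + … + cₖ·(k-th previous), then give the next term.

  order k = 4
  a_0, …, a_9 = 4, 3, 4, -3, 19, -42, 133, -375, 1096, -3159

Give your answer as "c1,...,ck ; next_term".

  a_4 = -2·-3 + 2·4 + -1·3 + 2·4 = 19
  a_5 = -2·19 + 2·-3 + -1·4 + 2·3 = -42
  a_6 = -2·-42 + 2·19 + -1·-3 + 2·4 = 133
  a_7 = -2·133 + 2·-42 + -1·19 + 2·-3 = -375
  a_8 = -2·-375 + 2·133 + -1·-42 + 2·19 = 1096
  a_9 = -2·1096 + 2·-375 + -1·133 + 2·-42 = -3159
  a_10 = -2·-3159 + 2·1096 + -1·-375 + 2·133 = 9151

-2,2,-1,2 ; 9151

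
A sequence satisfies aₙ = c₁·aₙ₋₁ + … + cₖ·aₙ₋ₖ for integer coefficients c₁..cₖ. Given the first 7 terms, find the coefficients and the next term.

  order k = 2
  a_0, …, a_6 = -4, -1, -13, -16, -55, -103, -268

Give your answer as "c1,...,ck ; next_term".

  a_2 = 1·-1 + 3·-4 = -13
  a_3 = 1·-13 + 3·-1 = -16
  a_4 = 1·-16 + 3·-13 = -55
  a_5 = 1·-55 + 3·-16 = -103
  a_6 = 1·-103 + 3·-55 = -268
  a_7 = 1·-268 + 3·-103 = -577

1,3 ; -577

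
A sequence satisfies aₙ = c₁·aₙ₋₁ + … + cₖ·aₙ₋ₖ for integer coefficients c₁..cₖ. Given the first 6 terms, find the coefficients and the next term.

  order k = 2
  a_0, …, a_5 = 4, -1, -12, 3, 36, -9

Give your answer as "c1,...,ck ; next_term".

0,-3 ; -108

  a_2 = 0·-1 + -3·4 = -12
  a_3 = 0·-12 + -3·-1 = 3
  a_4 = 0·3 + -3·-12 = 36
  a_5 = 0·36 + -3·3 = -9
  a_6 = 0·-9 + -3·36 = -108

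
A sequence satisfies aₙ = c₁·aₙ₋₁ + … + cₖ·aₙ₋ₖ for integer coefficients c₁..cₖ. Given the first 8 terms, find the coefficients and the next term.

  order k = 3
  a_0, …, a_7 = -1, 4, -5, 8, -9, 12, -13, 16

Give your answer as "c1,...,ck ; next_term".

  a_3 = -1·-5 + 1·4 + 1·-1 = 8
  a_4 = -1·8 + 1·-5 + 1·4 = -9
  a_5 = -1·-9 + 1·8 + 1·-5 = 12
  a_6 = -1·12 + 1·-9 + 1·8 = -13
  a_7 = -1·-13 + 1·12 + 1·-9 = 16
  a_8 = -1·16 + 1·-13 + 1·12 = -17

-1,1,1 ; -17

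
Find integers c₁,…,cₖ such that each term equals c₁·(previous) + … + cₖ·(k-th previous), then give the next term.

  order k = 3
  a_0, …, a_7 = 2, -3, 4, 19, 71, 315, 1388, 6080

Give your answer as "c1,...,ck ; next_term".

  a_3 = 4·4 + 1·-3 + 3·2 = 19
  a_4 = 4·19 + 1·4 + 3·-3 = 71
  a_5 = 4·71 + 1·19 + 3·4 = 315
  a_6 = 4·315 + 1·71 + 3·19 = 1388
  a_7 = 4·1388 + 1·315 + 3·71 = 6080
  a_8 = 4·6080 + 1·1388 + 3·315 = 26653

4,1,3 ; 26653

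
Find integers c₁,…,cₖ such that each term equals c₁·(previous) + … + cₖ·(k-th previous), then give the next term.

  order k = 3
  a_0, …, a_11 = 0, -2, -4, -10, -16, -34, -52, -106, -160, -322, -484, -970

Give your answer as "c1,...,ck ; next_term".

  a_3 = 1·-4 + 3·-2 + -3·0 = -10
  a_4 = 1·-10 + 3·-4 + -3·-2 = -16
  a_5 = 1·-16 + 3·-10 + -3·-4 = -34
  a_6 = 1·-34 + 3·-16 + -3·-10 = -52
  a_7 = 1·-52 + 3·-34 + -3·-16 = -106
  a_8 = 1·-106 + 3·-52 + -3·-34 = -160
  a_9 = 1·-160 + 3·-106 + -3·-52 = -322
  a_10 = 1·-322 + 3·-160 + -3·-106 = -484
  a_11 = 1·-484 + 3·-322 + -3·-160 = -970
  a_12 = 1·-970 + 3·-484 + -3·-322 = -1456

1,3,-3 ; -1456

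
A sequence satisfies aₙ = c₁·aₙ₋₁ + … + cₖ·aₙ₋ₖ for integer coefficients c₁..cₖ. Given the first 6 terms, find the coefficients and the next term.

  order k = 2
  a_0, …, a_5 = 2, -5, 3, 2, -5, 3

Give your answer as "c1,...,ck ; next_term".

-1,-1 ; 2

  a_2 = -1·-5 + -1·2 = 3
  a_3 = -1·3 + -1·-5 = 2
  a_4 = -1·2 + -1·3 = -5
  a_5 = -1·-5 + -1·2 = 3
  a_6 = -1·3 + -1·-5 = 2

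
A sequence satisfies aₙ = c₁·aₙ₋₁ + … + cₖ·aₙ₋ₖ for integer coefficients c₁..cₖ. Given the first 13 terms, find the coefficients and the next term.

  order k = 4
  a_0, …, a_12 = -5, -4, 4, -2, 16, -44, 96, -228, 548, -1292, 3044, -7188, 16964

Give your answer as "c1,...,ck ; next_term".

-3,-2,-2,-2 ; -40020

  a_4 = -3·-2 + -2·4 + -2·-4 + -2·-5 = 16
  a_5 = -3·16 + -2·-2 + -2·4 + -2·-4 = -44
  a_6 = -3·-44 + -2·16 + -2·-2 + -2·4 = 96
  a_7 = -3·96 + -2·-44 + -2·16 + -2·-2 = -228
  a_8 = -3·-228 + -2·96 + -2·-44 + -2·16 = 548
  a_9 = -3·548 + -2·-228 + -2·96 + -2·-44 = -1292
  a_10 = -3·-1292 + -2·548 + -2·-228 + -2·96 = 3044
  a_11 = -3·3044 + -2·-1292 + -2·548 + -2·-228 = -7188
  a_12 = -3·-7188 + -2·3044 + -2·-1292 + -2·548 = 16964
  a_13 = -3·16964 + -2·-7188 + -2·3044 + -2·-1292 = -40020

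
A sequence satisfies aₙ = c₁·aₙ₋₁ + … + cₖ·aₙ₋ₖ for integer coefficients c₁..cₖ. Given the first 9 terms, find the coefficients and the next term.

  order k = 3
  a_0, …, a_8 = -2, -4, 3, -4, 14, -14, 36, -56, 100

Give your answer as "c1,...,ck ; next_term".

0,2,-2 ; -184

  a_3 = 0·3 + 2·-4 + -2·-2 = -4
  a_4 = 0·-4 + 2·3 + -2·-4 = 14
  a_5 = 0·14 + 2·-4 + -2·3 = -14
  a_6 = 0·-14 + 2·14 + -2·-4 = 36
  a_7 = 0·36 + 2·-14 + -2·14 = -56
  a_8 = 0·-56 + 2·36 + -2·-14 = 100
  a_9 = 0·100 + 2·-56 + -2·36 = -184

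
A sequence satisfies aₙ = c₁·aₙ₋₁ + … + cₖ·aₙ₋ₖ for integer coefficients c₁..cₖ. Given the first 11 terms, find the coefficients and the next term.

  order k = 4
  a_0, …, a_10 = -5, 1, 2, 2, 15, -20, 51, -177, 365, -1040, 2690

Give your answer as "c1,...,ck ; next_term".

  a_4 = -1·2 + 3·2 + -4·1 + -3·-5 = 15
  a_5 = -1·15 + 3·2 + -4·2 + -3·1 = -20
  a_6 = -1·-20 + 3·15 + -4·2 + -3·2 = 51
  a_7 = -1·51 + 3·-20 + -4·15 + -3·2 = -177
  a_8 = -1·-177 + 3·51 + -4·-20 + -3·15 = 365
  a_9 = -1·365 + 3·-177 + -4·51 + -3·-20 = -1040
  a_10 = -1·-1040 + 3·365 + -4·-177 + -3·51 = 2690
  a_11 = -1·2690 + 3·-1040 + -4·365 + -3·-177 = -6739

-1,3,-4,-3 ; -6739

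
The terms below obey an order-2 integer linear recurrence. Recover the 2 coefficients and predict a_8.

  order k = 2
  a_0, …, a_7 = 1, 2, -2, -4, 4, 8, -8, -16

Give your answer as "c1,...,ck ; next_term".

0,-2 ; 16

  a_2 = 0·2 + -2·1 = -2
  a_3 = 0·-2 + -2·2 = -4
  a_4 = 0·-4 + -2·-2 = 4
  a_5 = 0·4 + -2·-4 = 8
  a_6 = 0·8 + -2·4 = -8
  a_7 = 0·-8 + -2·8 = -16
  a_8 = 0·-16 + -2·-8 = 16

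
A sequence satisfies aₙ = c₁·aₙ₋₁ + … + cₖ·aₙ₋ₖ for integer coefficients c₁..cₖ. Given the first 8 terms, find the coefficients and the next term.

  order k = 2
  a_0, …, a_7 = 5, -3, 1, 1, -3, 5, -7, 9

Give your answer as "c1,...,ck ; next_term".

-2,-1 ; -11

  a_2 = -2·-3 + -1·5 = 1
  a_3 = -2·1 + -1·-3 = 1
  a_4 = -2·1 + -1·1 = -3
  a_5 = -2·-3 + -1·1 = 5
  a_6 = -2·5 + -1·-3 = -7
  a_7 = -2·-7 + -1·5 = 9
  a_8 = -2·9 + -1·-7 = -11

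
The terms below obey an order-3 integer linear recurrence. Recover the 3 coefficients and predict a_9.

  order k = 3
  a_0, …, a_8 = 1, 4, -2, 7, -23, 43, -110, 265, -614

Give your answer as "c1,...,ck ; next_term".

-1,2,-3 ; 1474

  a_3 = -1·-2 + 2·4 + -3·1 = 7
  a_4 = -1·7 + 2·-2 + -3·4 = -23
  a_5 = -1·-23 + 2·7 + -3·-2 = 43
  a_6 = -1·43 + 2·-23 + -3·7 = -110
  a_7 = -1·-110 + 2·43 + -3·-23 = 265
  a_8 = -1·265 + 2·-110 + -3·43 = -614
  a_9 = -1·-614 + 2·265 + -3·-110 = 1474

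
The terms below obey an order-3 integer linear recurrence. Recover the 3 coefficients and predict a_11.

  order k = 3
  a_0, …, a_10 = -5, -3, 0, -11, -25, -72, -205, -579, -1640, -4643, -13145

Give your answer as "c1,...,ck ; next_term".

  a_3 = 2·0 + 2·-3 + 1·-5 = -11
  a_4 = 2·-11 + 2·0 + 1·-3 = -25
  a_5 = 2·-25 + 2·-11 + 1·0 = -72
  a_6 = 2·-72 + 2·-25 + 1·-11 = -205
  a_7 = 2·-205 + 2·-72 + 1·-25 = -579
  a_8 = 2·-579 + 2·-205 + 1·-72 = -1640
  a_9 = 2·-1640 + 2·-579 + 1·-205 = -4643
  a_10 = 2·-4643 + 2·-1640 + 1·-579 = -13145
  a_11 = 2·-13145 + 2·-4643 + 1·-1640 = -37216

2,2,1 ; -37216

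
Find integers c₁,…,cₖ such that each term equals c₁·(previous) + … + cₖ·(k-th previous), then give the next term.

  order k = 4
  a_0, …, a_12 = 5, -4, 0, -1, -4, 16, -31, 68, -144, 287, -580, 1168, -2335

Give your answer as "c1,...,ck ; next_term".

  a_4 = -2·-1 + 0·0 + -1·-4 + -2·5 = -4
  a_5 = -2·-4 + 0·-1 + -1·0 + -2·-4 = 16
  a_6 = -2·16 + 0·-4 + -1·-1 + -2·0 = -31
  a_7 = -2·-31 + 0·16 + -1·-4 + -2·-1 = 68
  a_8 = -2·68 + 0·-31 + -1·16 + -2·-4 = -144
  a_9 = -2·-144 + 0·68 + -1·-31 + -2·16 = 287
  a_10 = -2·287 + 0·-144 + -1·68 + -2·-31 = -580
  a_11 = -2·-580 + 0·287 + -1·-144 + -2·68 = 1168
  a_12 = -2·1168 + 0·-580 + -1·287 + -2·-144 = -2335
  a_13 = -2·-2335 + 0·1168 + -1·-580 + -2·287 = 4676

-2,0,-1,-2 ; 4676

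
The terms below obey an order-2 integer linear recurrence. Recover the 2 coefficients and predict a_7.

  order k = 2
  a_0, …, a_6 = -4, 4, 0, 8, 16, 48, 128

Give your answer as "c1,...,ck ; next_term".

  a_2 = 2·4 + 2·-4 = 0
  a_3 = 2·0 + 2·4 = 8
  a_4 = 2·8 + 2·0 = 16
  a_5 = 2·16 + 2·8 = 48
  a_6 = 2·48 + 2·16 = 128
  a_7 = 2·128 + 2·48 = 352

2,2 ; 352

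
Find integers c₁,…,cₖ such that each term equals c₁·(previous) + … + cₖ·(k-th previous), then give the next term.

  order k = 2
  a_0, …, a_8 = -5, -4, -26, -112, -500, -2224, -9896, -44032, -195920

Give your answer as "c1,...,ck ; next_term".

  a_2 = 4·-4 + 2·-5 = -26
  a_3 = 4·-26 + 2·-4 = -112
  a_4 = 4·-112 + 2·-26 = -500
  a_5 = 4·-500 + 2·-112 = -2224
  a_6 = 4·-2224 + 2·-500 = -9896
  a_7 = 4·-9896 + 2·-2224 = -44032
  a_8 = 4·-44032 + 2·-9896 = -195920
  a_9 = 4·-195920 + 2·-44032 = -871744

4,2 ; -871744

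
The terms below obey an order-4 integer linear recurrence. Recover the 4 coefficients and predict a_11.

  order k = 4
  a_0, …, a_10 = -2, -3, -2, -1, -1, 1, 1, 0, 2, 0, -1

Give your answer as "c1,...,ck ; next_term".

  a_4 = 0·-1 + 0·-2 + 1·-3 + -1·-2 = -1
  a_5 = 0·-1 + 0·-1 + 1·-2 + -1·-3 = 1
  a_6 = 0·1 + 0·-1 + 1·-1 + -1·-2 = 1
  a_7 = 0·1 + 0·1 + 1·-1 + -1·-1 = 0
  a_8 = 0·0 + 0·1 + 1·1 + -1·-1 = 2
  a_9 = 0·2 + 0·0 + 1·1 + -1·1 = 0
  a_10 = 0·0 + 0·2 + 1·0 + -1·1 = -1
  a_11 = 0·-1 + 0·0 + 1·2 + -1·0 = 2

0,0,1,-1 ; 2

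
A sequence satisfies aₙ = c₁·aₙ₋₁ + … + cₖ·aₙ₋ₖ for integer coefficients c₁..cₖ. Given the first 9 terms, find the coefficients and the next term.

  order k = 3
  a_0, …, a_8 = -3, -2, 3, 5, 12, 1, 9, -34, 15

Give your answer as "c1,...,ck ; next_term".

0,2,-3 ; -95

  a_3 = 0·3 + 2·-2 + -3·-3 = 5
  a_4 = 0·5 + 2·3 + -3·-2 = 12
  a_5 = 0·12 + 2·5 + -3·3 = 1
  a_6 = 0·1 + 2·12 + -3·5 = 9
  a_7 = 0·9 + 2·1 + -3·12 = -34
  a_8 = 0·-34 + 2·9 + -3·1 = 15
  a_9 = 0·15 + 2·-34 + -3·9 = -95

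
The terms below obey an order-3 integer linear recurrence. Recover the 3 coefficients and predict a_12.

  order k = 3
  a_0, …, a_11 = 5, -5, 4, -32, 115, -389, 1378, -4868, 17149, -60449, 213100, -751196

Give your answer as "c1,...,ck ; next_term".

-3,1,-3 ; 2648035

  a_3 = -3·4 + 1·-5 + -3·5 = -32
  a_4 = -3·-32 + 1·4 + -3·-5 = 115
  a_5 = -3·115 + 1·-32 + -3·4 = -389
  a_6 = -3·-389 + 1·115 + -3·-32 = 1378
  a_7 = -3·1378 + 1·-389 + -3·115 = -4868
  a_8 = -3·-4868 + 1·1378 + -3·-389 = 17149
  a_9 = -3·17149 + 1·-4868 + -3·1378 = -60449
  a_10 = -3·-60449 + 1·17149 + -3·-4868 = 213100
  a_11 = -3·213100 + 1·-60449 + -3·17149 = -751196
  a_12 = -3·-751196 + 1·213100 + -3·-60449 = 2648035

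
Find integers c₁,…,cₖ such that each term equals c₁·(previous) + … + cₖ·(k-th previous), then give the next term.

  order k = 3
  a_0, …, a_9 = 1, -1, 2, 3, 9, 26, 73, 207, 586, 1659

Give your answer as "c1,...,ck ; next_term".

2,2,1 ; 4697

  a_3 = 2·2 + 2·-1 + 1·1 = 3
  a_4 = 2·3 + 2·2 + 1·-1 = 9
  a_5 = 2·9 + 2·3 + 1·2 = 26
  a_6 = 2·26 + 2·9 + 1·3 = 73
  a_7 = 2·73 + 2·26 + 1·9 = 207
  a_8 = 2·207 + 2·73 + 1·26 = 586
  a_9 = 2·586 + 2·207 + 1·73 = 1659
  a_10 = 2·1659 + 2·586 + 1·207 = 4697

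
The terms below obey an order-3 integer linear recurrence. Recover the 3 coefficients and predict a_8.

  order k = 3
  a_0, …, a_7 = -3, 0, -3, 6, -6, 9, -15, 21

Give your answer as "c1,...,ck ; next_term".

-1,0,-1 ; -30

  a_3 = -1·-3 + 0·0 + -1·-3 = 6
  a_4 = -1·6 + 0·-3 + -1·0 = -6
  a_5 = -1·-6 + 0·6 + -1·-3 = 9
  a_6 = -1·9 + 0·-6 + -1·6 = -15
  a_7 = -1·-15 + 0·9 + -1·-6 = 21
  a_8 = -1·21 + 0·-15 + -1·9 = -30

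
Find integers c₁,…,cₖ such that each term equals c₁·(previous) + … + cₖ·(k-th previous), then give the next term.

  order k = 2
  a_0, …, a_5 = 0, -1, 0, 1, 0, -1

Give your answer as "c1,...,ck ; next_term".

0,-1 ; 0

  a_2 = 0·-1 + -1·0 = 0
  a_3 = 0·0 + -1·-1 = 1
  a_4 = 0·1 + -1·0 = 0
  a_5 = 0·0 + -1·1 = -1
  a_6 = 0·-1 + -1·0 = 0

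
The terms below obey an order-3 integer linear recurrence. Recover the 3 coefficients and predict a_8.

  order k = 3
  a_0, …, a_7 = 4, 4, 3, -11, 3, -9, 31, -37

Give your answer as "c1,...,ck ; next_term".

-1,0,-2 ; 55

  a_3 = -1·3 + 0·4 + -2·4 = -11
  a_4 = -1·-11 + 0·3 + -2·4 = 3
  a_5 = -1·3 + 0·-11 + -2·3 = -9
  a_6 = -1·-9 + 0·3 + -2·-11 = 31
  a_7 = -1·31 + 0·-9 + -2·3 = -37
  a_8 = -1·-37 + 0·31 + -2·-9 = 55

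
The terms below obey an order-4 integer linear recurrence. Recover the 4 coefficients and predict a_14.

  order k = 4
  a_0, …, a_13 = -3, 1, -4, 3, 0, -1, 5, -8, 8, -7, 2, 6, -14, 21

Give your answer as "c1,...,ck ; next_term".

  a_4 = -1·3 + 0·-4 + 0·1 + -1·-3 = 0
  a_5 = -1·0 + 0·3 + 0·-4 + -1·1 = -1
  a_6 = -1·-1 + 0·0 + 0·3 + -1·-4 = 5
  a_7 = -1·5 + 0·-1 + 0·0 + -1·3 = -8
  a_8 = -1·-8 + 0·5 + 0·-1 + -1·0 = 8
  a_9 = -1·8 + 0·-8 + 0·5 + -1·-1 = -7
  a_10 = -1·-7 + 0·8 + 0·-8 + -1·5 = 2
  a_11 = -1·2 + 0·-7 + 0·8 + -1·-8 = 6
  a_12 = -1·6 + 0·2 + 0·-7 + -1·8 = -14
  a_13 = -1·-14 + 0·6 + 0·2 + -1·-7 = 21
  a_14 = -1·21 + 0·-14 + 0·6 + -1·2 = -23

-1,0,0,-1 ; -23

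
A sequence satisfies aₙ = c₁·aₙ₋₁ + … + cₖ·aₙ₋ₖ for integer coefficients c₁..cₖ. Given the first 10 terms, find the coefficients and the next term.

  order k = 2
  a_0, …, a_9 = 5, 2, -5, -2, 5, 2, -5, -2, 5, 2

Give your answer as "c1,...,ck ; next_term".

0,-1 ; -5

  a_2 = 0·2 + -1·5 = -5
  a_3 = 0·-5 + -1·2 = -2
  a_4 = 0·-2 + -1·-5 = 5
  a_5 = 0·5 + -1·-2 = 2
  a_6 = 0·2 + -1·5 = -5
  a_7 = 0·-5 + -1·2 = -2
  a_8 = 0·-2 + -1·-5 = 5
  a_9 = 0·5 + -1·-2 = 2
  a_10 = 0·2 + -1·5 = -5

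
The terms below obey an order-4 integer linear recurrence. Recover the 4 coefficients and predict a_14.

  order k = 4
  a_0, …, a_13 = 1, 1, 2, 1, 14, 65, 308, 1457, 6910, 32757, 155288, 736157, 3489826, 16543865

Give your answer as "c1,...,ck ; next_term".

  a_4 = 4·1 + 3·2 + 2·1 + 2·1 = 14
  a_5 = 4·14 + 3·1 + 2·2 + 2·1 = 65
  a_6 = 4·65 + 3·14 + 2·1 + 2·2 = 308
  a_7 = 4·308 + 3·65 + 2·14 + 2·1 = 1457
  a_8 = 4·1457 + 3·308 + 2·65 + 2·14 = 6910
  a_9 = 4·6910 + 3·1457 + 2·308 + 2·65 = 32757
  a_10 = 4·32757 + 3·6910 + 2·1457 + 2·308 = 155288
  a_11 = 4·155288 + 3·32757 + 2·6910 + 2·1457 = 736157
  a_12 = 4·736157 + 3·155288 + 2·32757 + 2·6910 = 3489826
  a_13 = 4·3489826 + 3·736157 + 2·155288 + 2·32757 = 16543865
  a_14 = 4·16543865 + 3·3489826 + 2·736157 + 2·155288 = 78427828

4,3,2,2 ; 78427828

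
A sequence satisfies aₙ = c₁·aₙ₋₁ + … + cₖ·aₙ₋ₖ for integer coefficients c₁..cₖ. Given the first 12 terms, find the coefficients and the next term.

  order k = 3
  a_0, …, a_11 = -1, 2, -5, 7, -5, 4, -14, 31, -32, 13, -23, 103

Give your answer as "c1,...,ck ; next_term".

  a_3 = -2·-5 + -3·2 + -3·-1 = 7
  a_4 = -2·7 + -3·-5 + -3·2 = -5
  a_5 = -2·-5 + -3·7 + -3·-5 = 4
  a_6 = -2·4 + -3·-5 + -3·7 = -14
  a_7 = -2·-14 + -3·4 + -3·-5 = 31
  a_8 = -2·31 + -3·-14 + -3·4 = -32
  a_9 = -2·-32 + -3·31 + -3·-14 = 13
  a_10 = -2·13 + -3·-32 + -3·31 = -23
  a_11 = -2·-23 + -3·13 + -3·-32 = 103
  a_12 = -2·103 + -3·-23 + -3·13 = -176

-2,-3,-3 ; -176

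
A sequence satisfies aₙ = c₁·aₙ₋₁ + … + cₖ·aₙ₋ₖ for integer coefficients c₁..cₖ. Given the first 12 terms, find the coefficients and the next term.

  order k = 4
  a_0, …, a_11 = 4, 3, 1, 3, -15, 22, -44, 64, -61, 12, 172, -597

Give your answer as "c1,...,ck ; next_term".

  a_4 = -2·3 + 0·1 + 1·3 + -3·4 = -15
  a_5 = -2·-15 + 0·3 + 1·1 + -3·3 = 22
  a_6 = -2·22 + 0·-15 + 1·3 + -3·1 = -44
  a_7 = -2·-44 + 0·22 + 1·-15 + -3·3 = 64
  a_8 = -2·64 + 0·-44 + 1·22 + -3·-15 = -61
  a_9 = -2·-61 + 0·64 + 1·-44 + -3·22 = 12
  a_10 = -2·12 + 0·-61 + 1·64 + -3·-44 = 172
  a_11 = -2·172 + 0·12 + 1·-61 + -3·64 = -597
  a_12 = -2·-597 + 0·172 + 1·12 + -3·-61 = 1389

-2,0,1,-3 ; 1389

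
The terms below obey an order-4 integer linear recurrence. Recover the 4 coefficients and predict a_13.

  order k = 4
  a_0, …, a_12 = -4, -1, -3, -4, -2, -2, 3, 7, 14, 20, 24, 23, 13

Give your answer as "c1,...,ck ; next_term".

  a_4 = 1·-4 + 1·-3 + -1·-1 + -1·-4 = -2
  a_5 = 1·-2 + 1·-4 + -1·-3 + -1·-1 = -2
  a_6 = 1·-2 + 1·-2 + -1·-4 + -1·-3 = 3
  a_7 = 1·3 + 1·-2 + -1·-2 + -1·-4 = 7
  a_8 = 1·7 + 1·3 + -1·-2 + -1·-2 = 14
  a_9 = 1·14 + 1·7 + -1·3 + -1·-2 = 20
  a_10 = 1·20 + 1·14 + -1·7 + -1·3 = 24
  a_11 = 1·24 + 1·20 + -1·14 + -1·7 = 23
  a_12 = 1·23 + 1·24 + -1·20 + -1·14 = 13
  a_13 = 1·13 + 1·23 + -1·24 + -1·20 = -8

1,1,-1,-1 ; -8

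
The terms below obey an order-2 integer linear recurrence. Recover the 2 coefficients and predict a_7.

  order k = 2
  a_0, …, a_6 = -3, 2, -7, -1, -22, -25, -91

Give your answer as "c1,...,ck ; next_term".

1,3 ; -166

  a_2 = 1·2 + 3·-3 = -7
  a_3 = 1·-7 + 3·2 = -1
  a_4 = 1·-1 + 3·-7 = -22
  a_5 = 1·-22 + 3·-1 = -25
  a_6 = 1·-25 + 3·-22 = -91
  a_7 = 1·-91 + 3·-25 = -166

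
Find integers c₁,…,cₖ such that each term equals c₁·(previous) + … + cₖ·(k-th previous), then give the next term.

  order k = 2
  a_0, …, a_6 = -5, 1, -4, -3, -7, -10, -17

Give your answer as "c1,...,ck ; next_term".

  a_2 = 1·1 + 1·-5 = -4
  a_3 = 1·-4 + 1·1 = -3
  a_4 = 1·-3 + 1·-4 = -7
  a_5 = 1·-7 + 1·-3 = -10
  a_6 = 1·-10 + 1·-7 = -17
  a_7 = 1·-17 + 1·-10 = -27

1,1 ; -27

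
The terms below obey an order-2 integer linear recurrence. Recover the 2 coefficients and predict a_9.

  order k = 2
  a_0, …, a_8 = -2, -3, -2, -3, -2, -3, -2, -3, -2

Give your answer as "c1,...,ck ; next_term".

  a_2 = 0·-3 + 1·-2 = -2
  a_3 = 0·-2 + 1·-3 = -3
  a_4 = 0·-3 + 1·-2 = -2
  a_5 = 0·-2 + 1·-3 = -3
  a_6 = 0·-3 + 1·-2 = -2
  a_7 = 0·-2 + 1·-3 = -3
  a_8 = 0·-3 + 1·-2 = -2
  a_9 = 0·-2 + 1·-3 = -3

0,1 ; -3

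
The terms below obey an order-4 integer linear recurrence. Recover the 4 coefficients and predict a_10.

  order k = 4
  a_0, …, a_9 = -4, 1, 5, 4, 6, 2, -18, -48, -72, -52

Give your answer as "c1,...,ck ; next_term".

  a_4 = 2·4 + -2·5 + 0·1 + -2·-4 = 6
  a_5 = 2·6 + -2·4 + 0·5 + -2·1 = 2
  a_6 = 2·2 + -2·6 + 0·4 + -2·5 = -18
  a_7 = 2·-18 + -2·2 + 0·6 + -2·4 = -48
  a_8 = 2·-48 + -2·-18 + 0·2 + -2·6 = -72
  a_9 = 2·-72 + -2·-48 + 0·-18 + -2·2 = -52
  a_10 = 2·-52 + -2·-72 + 0·-48 + -2·-18 = 76

2,-2,0,-2 ; 76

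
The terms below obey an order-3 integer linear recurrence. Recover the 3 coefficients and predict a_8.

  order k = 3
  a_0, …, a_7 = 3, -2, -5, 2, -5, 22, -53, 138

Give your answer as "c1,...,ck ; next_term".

  a_3 = -2·-5 + 1·-2 + -2·3 = 2
  a_4 = -2·2 + 1·-5 + -2·-2 = -5
  a_5 = -2·-5 + 1·2 + -2·-5 = 22
  a_6 = -2·22 + 1·-5 + -2·2 = -53
  a_7 = -2·-53 + 1·22 + -2·-5 = 138
  a_8 = -2·138 + 1·-53 + -2·22 = -373

-2,1,-2 ; -373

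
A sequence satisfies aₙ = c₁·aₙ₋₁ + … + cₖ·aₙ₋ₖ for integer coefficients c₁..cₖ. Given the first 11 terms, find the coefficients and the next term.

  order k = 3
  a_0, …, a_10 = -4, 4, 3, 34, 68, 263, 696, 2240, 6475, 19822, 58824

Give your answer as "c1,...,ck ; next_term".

2,4,-3 ; 177511

  a_3 = 2·3 + 4·4 + -3·-4 = 34
  a_4 = 2·34 + 4·3 + -3·4 = 68
  a_5 = 2·68 + 4·34 + -3·3 = 263
  a_6 = 2·263 + 4·68 + -3·34 = 696
  a_7 = 2·696 + 4·263 + -3·68 = 2240
  a_8 = 2·2240 + 4·696 + -3·263 = 6475
  a_9 = 2·6475 + 4·2240 + -3·696 = 19822
  a_10 = 2·19822 + 4·6475 + -3·2240 = 58824
  a_11 = 2·58824 + 4·19822 + -3·6475 = 177511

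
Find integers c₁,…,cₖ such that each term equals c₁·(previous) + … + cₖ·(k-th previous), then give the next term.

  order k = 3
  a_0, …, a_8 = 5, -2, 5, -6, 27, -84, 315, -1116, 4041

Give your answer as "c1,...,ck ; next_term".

  a_3 = -3·5 + 3·-2 + 3·5 = -6
  a_4 = -3·-6 + 3·5 + 3·-2 = 27
  a_5 = -3·27 + 3·-6 + 3·5 = -84
  a_6 = -3·-84 + 3·27 + 3·-6 = 315
  a_7 = -3·315 + 3·-84 + 3·27 = -1116
  a_8 = -3·-1116 + 3·315 + 3·-84 = 4041
  a_9 = -3·4041 + 3·-1116 + 3·315 = -14526

-3,3,3 ; -14526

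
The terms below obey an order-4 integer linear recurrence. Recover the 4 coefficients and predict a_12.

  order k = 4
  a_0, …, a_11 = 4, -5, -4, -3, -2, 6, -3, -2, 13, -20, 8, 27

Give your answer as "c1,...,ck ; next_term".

  a_4 = -1·-3 + -1·-4 + 1·-5 + -1·4 = -2
  a_5 = -1·-2 + -1·-3 + 1·-4 + -1·-5 = 6
  a_6 = -1·6 + -1·-2 + 1·-3 + -1·-4 = -3
  a_7 = -1·-3 + -1·6 + 1·-2 + -1·-3 = -2
  a_8 = -1·-2 + -1·-3 + 1·6 + -1·-2 = 13
  a_9 = -1·13 + -1·-2 + 1·-3 + -1·6 = -20
  a_10 = -1·-20 + -1·13 + 1·-2 + -1·-3 = 8
  a_11 = -1·8 + -1·-20 + 1·13 + -1·-2 = 27
  a_12 = -1·27 + -1·8 + 1·-20 + -1·13 = -68

-1,-1,1,-1 ; -68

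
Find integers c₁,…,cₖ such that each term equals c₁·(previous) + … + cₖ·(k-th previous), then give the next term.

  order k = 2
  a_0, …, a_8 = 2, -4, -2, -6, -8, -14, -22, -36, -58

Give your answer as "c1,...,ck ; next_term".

  a_2 = 1·-4 + 1·2 = -2
  a_3 = 1·-2 + 1·-4 = -6
  a_4 = 1·-6 + 1·-2 = -8
  a_5 = 1·-8 + 1·-6 = -14
  a_6 = 1·-14 + 1·-8 = -22
  a_7 = 1·-22 + 1·-14 = -36
  a_8 = 1·-36 + 1·-22 = -58
  a_9 = 1·-58 + 1·-36 = -94

1,1 ; -94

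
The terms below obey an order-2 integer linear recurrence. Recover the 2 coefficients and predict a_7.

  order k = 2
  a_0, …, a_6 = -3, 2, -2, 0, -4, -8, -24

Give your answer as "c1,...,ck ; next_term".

  a_2 = 2·2 + 2·-3 = -2
  a_3 = 2·-2 + 2·2 = 0
  a_4 = 2·0 + 2·-2 = -4
  a_5 = 2·-4 + 2·0 = -8
  a_6 = 2·-8 + 2·-4 = -24
  a_7 = 2·-24 + 2·-8 = -64

2,2 ; -64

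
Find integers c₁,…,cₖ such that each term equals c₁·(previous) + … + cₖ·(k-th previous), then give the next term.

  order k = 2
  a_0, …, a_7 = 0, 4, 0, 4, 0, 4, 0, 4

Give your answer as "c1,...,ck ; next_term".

0,1 ; 0

  a_2 = 0·4 + 1·0 = 0
  a_3 = 0·0 + 1·4 = 4
  a_4 = 0·4 + 1·0 = 0
  a_5 = 0·0 + 1·4 = 4
  a_6 = 0·4 + 1·0 = 0
  a_7 = 0·0 + 1·4 = 4
  a_8 = 0·4 + 1·0 = 0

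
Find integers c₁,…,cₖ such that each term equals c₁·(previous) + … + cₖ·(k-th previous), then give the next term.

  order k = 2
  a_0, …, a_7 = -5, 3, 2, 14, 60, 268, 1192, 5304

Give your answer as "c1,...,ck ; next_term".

4,2 ; 23600

  a_2 = 4·3 + 2·-5 = 2
  a_3 = 4·2 + 2·3 = 14
  a_4 = 4·14 + 2·2 = 60
  a_5 = 4·60 + 2·14 = 268
  a_6 = 4·268 + 2·60 = 1192
  a_7 = 4·1192 + 2·268 = 5304
  a_8 = 4·5304 + 2·1192 = 23600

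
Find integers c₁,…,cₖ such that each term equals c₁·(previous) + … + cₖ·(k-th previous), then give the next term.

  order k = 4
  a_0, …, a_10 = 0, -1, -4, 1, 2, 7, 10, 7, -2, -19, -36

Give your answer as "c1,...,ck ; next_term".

1,0,-1,-1 ; -41

  a_4 = 1·1 + 0·-4 + -1·-1 + -1·0 = 2
  a_5 = 1·2 + 0·1 + -1·-4 + -1·-1 = 7
  a_6 = 1·7 + 0·2 + -1·1 + -1·-4 = 10
  a_7 = 1·10 + 0·7 + -1·2 + -1·1 = 7
  a_8 = 1·7 + 0·10 + -1·7 + -1·2 = -2
  a_9 = 1·-2 + 0·7 + -1·10 + -1·7 = -19
  a_10 = 1·-19 + 0·-2 + -1·7 + -1·10 = -36
  a_11 = 1·-36 + 0·-19 + -1·-2 + -1·7 = -41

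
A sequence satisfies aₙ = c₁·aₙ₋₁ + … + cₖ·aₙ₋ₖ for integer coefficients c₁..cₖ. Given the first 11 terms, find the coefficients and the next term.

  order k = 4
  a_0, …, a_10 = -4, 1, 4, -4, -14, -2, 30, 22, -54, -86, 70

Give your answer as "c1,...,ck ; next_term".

  a_4 = 0·-4 + -1·4 + -2·1 + 2·-4 = -14
  a_5 = 0·-14 + -1·-4 + -2·4 + 2·1 = -2
  a_6 = 0·-2 + -1·-14 + -2·-4 + 2·4 = 30
  a_7 = 0·30 + -1·-2 + -2·-14 + 2·-4 = 22
  a_8 = 0·22 + -1·30 + -2·-2 + 2·-14 = -54
  a_9 = 0·-54 + -1·22 + -2·30 + 2·-2 = -86
  a_10 = 0·-86 + -1·-54 + -2·22 + 2·30 = 70
  a_11 = 0·70 + -1·-86 + -2·-54 + 2·22 = 238

0,-1,-2,2 ; 238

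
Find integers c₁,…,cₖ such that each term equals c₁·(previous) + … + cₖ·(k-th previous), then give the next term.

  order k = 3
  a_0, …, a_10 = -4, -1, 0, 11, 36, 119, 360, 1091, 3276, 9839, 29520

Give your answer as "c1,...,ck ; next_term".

  a_3 = 3·0 + 1·-1 + -3·-4 = 11
  a_4 = 3·11 + 1·0 + -3·-1 = 36
  a_5 = 3·36 + 1·11 + -3·0 = 119
  a_6 = 3·119 + 1·36 + -3·11 = 360
  a_7 = 3·360 + 1·119 + -3·36 = 1091
  a_8 = 3·1091 + 1·360 + -3·119 = 3276
  a_9 = 3·3276 + 1·1091 + -3·360 = 9839
  a_10 = 3·9839 + 1·3276 + -3·1091 = 29520
  a_11 = 3·29520 + 1·9839 + -3·3276 = 88571

3,1,-3 ; 88571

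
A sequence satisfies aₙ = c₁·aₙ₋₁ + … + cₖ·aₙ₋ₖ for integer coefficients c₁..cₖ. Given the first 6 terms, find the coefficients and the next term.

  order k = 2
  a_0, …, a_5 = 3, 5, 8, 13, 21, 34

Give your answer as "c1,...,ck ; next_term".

  a_2 = 1·5 + 1·3 = 8
  a_3 = 1·8 + 1·5 = 13
  a_4 = 1·13 + 1·8 = 21
  a_5 = 1·21 + 1·13 = 34
  a_6 = 1·34 + 1·21 = 55

1,1 ; 55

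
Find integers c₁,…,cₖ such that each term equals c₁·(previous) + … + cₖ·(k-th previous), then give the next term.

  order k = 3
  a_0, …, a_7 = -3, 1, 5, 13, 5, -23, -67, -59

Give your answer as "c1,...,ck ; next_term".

  a_3 = 1·5 + -1·1 + -3·-3 = 13
  a_4 = 1·13 + -1·5 + -3·1 = 5
  a_5 = 1·5 + -1·13 + -3·5 = -23
  a_6 = 1·-23 + -1·5 + -3·13 = -67
  a_7 = 1·-67 + -1·-23 + -3·5 = -59
  a_8 = 1·-59 + -1·-67 + -3·-23 = 77

1,-1,-3 ; 77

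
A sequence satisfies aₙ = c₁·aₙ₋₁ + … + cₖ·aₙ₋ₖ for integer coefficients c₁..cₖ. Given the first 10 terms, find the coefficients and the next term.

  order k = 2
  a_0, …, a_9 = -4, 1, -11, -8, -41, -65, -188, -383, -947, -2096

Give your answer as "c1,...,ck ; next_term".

1,3 ; -4937

  a_2 = 1·1 + 3·-4 = -11
  a_3 = 1·-11 + 3·1 = -8
  a_4 = 1·-8 + 3·-11 = -41
  a_5 = 1·-41 + 3·-8 = -65
  a_6 = 1·-65 + 3·-41 = -188
  a_7 = 1·-188 + 3·-65 = -383
  a_8 = 1·-383 + 3·-188 = -947
  a_9 = 1·-947 + 3·-383 = -2096
  a_10 = 1·-2096 + 3·-947 = -4937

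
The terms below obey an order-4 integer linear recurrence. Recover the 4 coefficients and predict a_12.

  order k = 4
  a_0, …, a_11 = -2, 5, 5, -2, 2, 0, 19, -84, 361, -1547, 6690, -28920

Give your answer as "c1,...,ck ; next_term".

-4,1,-1,3 ; 125000

  a_4 = -4·-2 + 1·5 + -1·5 + 3·-2 = 2
  a_5 = -4·2 + 1·-2 + -1·5 + 3·5 = 0
  a_6 = -4·0 + 1·2 + -1·-2 + 3·5 = 19
  a_7 = -4·19 + 1·0 + -1·2 + 3·-2 = -84
  a_8 = -4·-84 + 1·19 + -1·0 + 3·2 = 361
  a_9 = -4·361 + 1·-84 + -1·19 + 3·0 = -1547
  a_10 = -4·-1547 + 1·361 + -1·-84 + 3·19 = 6690
  a_11 = -4·6690 + 1·-1547 + -1·361 + 3·-84 = -28920
  a_12 = -4·-28920 + 1·6690 + -1·-1547 + 3·361 = 125000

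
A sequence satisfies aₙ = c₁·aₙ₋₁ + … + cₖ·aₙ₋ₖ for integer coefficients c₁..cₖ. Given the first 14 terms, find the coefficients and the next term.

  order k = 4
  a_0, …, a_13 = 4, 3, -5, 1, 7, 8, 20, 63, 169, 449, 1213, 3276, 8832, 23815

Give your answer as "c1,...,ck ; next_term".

2,1,2,1 ; 64227

  a_4 = 2·1 + 1·-5 + 2·3 + 1·4 = 7
  a_5 = 2·7 + 1·1 + 2·-5 + 1·3 = 8
  a_6 = 2·8 + 1·7 + 2·1 + 1·-5 = 20
  a_7 = 2·20 + 1·8 + 2·7 + 1·1 = 63
  a_8 = 2·63 + 1·20 + 2·8 + 1·7 = 169
  a_9 = 2·169 + 1·63 + 2·20 + 1·8 = 449
  a_10 = 2·449 + 1·169 + 2·63 + 1·20 = 1213
  a_11 = 2·1213 + 1·449 + 2·169 + 1·63 = 3276
  a_12 = 2·3276 + 1·1213 + 2·449 + 1·169 = 8832
  a_13 = 2·8832 + 1·3276 + 2·1213 + 1·449 = 23815
  a_14 = 2·23815 + 1·8832 + 2·3276 + 1·1213 = 64227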